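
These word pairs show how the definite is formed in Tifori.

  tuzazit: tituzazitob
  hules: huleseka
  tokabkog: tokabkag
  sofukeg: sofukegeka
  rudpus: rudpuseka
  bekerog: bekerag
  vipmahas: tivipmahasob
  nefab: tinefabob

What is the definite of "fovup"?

bekerog and sofukeg both end in -g yet inflect differently (bekerag, sofukegeka), so the final letter is not what conditions the rule; the last vowel is.
"fovup" has last vowel 'u'. The one such stem in the data (rudpus → rudpuseka) adds -eka, so the same rule applies.
So fovup → fovupeka.

fovupeka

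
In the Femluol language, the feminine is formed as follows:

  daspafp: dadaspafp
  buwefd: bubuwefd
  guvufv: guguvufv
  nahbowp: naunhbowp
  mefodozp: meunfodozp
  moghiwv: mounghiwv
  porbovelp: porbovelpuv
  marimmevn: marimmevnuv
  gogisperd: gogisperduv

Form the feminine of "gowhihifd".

gogowhihifd

"gowhihifd" has second-to-last letter 'f'. The stems whose second-to-last letter is 'f' (daspafp → dadaspafp, buwefd → bubuwefd, guvufv → guguvufv) repeat the first consonant+vowel as a prefix.
So gowhihifd → gogowhihifd.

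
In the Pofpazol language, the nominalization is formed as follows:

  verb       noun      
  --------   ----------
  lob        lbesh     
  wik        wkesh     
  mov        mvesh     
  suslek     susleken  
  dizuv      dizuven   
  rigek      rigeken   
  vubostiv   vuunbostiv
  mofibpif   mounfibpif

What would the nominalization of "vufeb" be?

"vufeb" has 2 vowels. The stems with 2 vowels (suslek → susleken, dizuv → dizuven, rigek → rigeken) add -en.
The other patterns: stems with 1 vowel delete the last vowel and add -esh; stems with 3 vowels insert -un- after the first vowel.
So vufeb → vufeben.

vufeben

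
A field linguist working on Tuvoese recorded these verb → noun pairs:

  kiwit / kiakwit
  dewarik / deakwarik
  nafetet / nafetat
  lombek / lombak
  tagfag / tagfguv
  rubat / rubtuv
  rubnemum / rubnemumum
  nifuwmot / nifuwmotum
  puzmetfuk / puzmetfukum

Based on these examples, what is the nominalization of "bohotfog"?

kiwit and nafetet both end in -t yet inflect differently (kiakwit, nafetat), so the final letter is not what conditions the rule; the last vowel is.
"bohotfog" has last vowel 'o'. The one such stem in the data (nifuwmot → nifuwmotum) adds -um, so the same rule applies.
The other patterns: stems whose last vowel is 'i' insert -ak- after the first vowel; stems whose last vowel is 'e' change the last vowel to 'a'; stems whose last vowel is 'a' delete the last vowel and add -uv.
So bohotfog → bohotfogum.

bohotfogum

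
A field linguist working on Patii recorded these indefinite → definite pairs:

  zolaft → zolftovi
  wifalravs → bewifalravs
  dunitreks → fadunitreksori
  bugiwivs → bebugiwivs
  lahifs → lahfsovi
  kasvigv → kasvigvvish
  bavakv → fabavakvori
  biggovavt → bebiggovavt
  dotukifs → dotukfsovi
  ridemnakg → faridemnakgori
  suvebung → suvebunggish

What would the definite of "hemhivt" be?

dunitreks and lahifs both end in -s yet inflect differently (fadunitreksori, lahfsovi), so the final letter is not what conditions the rule; the second-to-last letter is.
"hemhivt" has second-to-last letter 'v'. The stems whose second-to-last letter is 'v' (biggovavt → bebiggovavt, wifalravs → bewifalravs, bugiwivs → bebugiwivs) add the prefix be-.
The other patterns: stems whose second-to-last letter is 'k' add fa- … -ori around the stem; stems whose second-to-last letter is 'f' delete the last vowel and add -ovi; stems whose second-to-last letter is 'g' or 'n' double the final consonant and add -ish.
So hemhivt → behemhivt.

behemhivt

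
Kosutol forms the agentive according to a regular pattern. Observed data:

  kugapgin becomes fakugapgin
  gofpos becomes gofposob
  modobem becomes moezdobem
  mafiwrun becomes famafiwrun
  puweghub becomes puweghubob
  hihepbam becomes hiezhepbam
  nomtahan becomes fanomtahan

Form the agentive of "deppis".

hihepbam and nomtahan both have last vowel 'a' yet inflect differently (hiezhepbam, fanomtahan), so the last vowel is not what conditions the rule; the final letter is.
"deppis" ends in -s. The one such stem in the data (gofpos → gofposob) adds -ob, so the same rule applies.
The other patterns: stems ending in -m insert -ez- after the first vowel; stems ending in -n add the prefix fa-.
So deppis → deppisob.

deppisob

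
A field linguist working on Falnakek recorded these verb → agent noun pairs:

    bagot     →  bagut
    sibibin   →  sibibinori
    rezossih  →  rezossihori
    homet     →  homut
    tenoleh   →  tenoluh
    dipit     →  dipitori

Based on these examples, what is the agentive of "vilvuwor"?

rezossih and tenoleh both end in -h yet inflect differently (rezossihori, tenoluh), so the final letter is not what conditions the rule; the last vowel is.
"vilvuwor" has last vowel 'o'. The one such stem in the data (bagot → bagut) changes the last vowel to 'u' (as do tenoleh, homet), so the same rule applies.
The other pattern: stems whose last vowel is 'i' add -ori.
So vilvuwor → vilvuwur.

vilvuwur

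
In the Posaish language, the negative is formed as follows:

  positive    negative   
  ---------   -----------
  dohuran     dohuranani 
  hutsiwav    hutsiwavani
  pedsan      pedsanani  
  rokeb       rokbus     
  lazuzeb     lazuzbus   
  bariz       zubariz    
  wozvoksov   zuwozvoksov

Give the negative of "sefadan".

sefadanani

"sefadan" has last vowel 'a'. The stems whose last vowel is 'a' (dohuran → dohuranani, hutsiwav → hutsiwavani, pedsan → pedsanani) add -ani.
The other patterns: stems whose last vowel is 'e' delete the last vowel and add -us; stems whose last vowel is 'i' or 'o' add the prefix zu-.
So sefadan → sefadanani.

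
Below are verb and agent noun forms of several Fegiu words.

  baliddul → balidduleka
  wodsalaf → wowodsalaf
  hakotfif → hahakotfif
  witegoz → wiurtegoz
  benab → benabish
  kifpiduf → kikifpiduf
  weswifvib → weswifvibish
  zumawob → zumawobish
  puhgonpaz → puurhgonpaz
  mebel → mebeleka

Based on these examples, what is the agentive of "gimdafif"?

baliddul and kifpiduf both have last vowel 'u' yet inflect differently (balidduleka, kikifpiduf), so the last vowel is not what conditions the rule; the final letter is.
"gimdafif" ends in -f. The stems ending in -f (kifpiduf → kikifpiduf, hakotfif → hahakotfif, wodsalaf → wowodsalaf) repeat the first consonant+vowel as a prefix.
The other patterns: stems ending in -z insert -ur- after the first vowel; stems ending in -l add -eka; stems ending in -b add -ish.
So gimdafif → gigimdafif.

gigimdafif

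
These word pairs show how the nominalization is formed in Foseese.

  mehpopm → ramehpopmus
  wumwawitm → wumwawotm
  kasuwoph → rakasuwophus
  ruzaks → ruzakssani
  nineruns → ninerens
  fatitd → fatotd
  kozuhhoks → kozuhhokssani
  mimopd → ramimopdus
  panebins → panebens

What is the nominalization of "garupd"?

fatitd and mimopd both end in -d yet inflect differently (fatotd, ramimopdus), so the final letter is not what conditions the rule; the second-to-last letter is.
"garupd" has second-to-last letter 'p'. The stems whose second-to-last letter is 'p' (mimopd → ramimopdus, mehpopm → ramehpopmus, kasuwoph → rakasuwophus) add ra- … -us around the stem.
The other patterns: stems whose second-to-last letter is 'n' change the last vowel to 'e'; stems whose second-to-last letter is 't' change the last vowel to 'o'; stems whose second-to-last letter is 'k' double the final consonant and add -ani.
So garupd → ragarupdus.

ragarupdus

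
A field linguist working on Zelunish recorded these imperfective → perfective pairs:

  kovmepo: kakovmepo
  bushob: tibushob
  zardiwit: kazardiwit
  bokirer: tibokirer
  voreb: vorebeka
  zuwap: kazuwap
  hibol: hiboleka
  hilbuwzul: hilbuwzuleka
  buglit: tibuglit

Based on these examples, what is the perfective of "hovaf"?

hovafeka

"hovaf" begins with h-. The stems beginning with h- (hilbuwzul → hilbuwzuleka, hibol → hiboleka) add -eka.
So hovaf → hovafeka.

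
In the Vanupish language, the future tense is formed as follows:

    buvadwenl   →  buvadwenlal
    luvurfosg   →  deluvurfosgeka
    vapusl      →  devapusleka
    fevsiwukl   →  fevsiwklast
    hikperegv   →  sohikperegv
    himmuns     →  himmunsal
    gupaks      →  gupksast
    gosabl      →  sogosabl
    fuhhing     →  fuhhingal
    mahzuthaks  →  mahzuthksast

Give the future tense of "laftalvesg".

delaftalvesgeka

"laftalvesg" has second-to-last letter 's'. The stems whose second-to-last letter is 's' (vapusl → devapusleka, luvurfosg → deluvurfosgeka) add de- … -eka around the stem.
The other patterns: stems whose second-to-last letter is 'k' delete the last vowel and add -ast; stems whose second-to-last letter is 'n' add -al; stems whose second-to-last letter is 'b' or 'g' add the prefix so-.
So laftalvesg → delaftalvesgeka.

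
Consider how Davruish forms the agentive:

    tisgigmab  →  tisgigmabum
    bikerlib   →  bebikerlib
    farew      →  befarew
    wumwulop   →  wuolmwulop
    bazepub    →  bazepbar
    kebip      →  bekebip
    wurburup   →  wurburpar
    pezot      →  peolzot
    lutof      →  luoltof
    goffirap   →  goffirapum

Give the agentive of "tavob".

"tavob" has last vowel 'o'. The stems whose last vowel is 'o' (wumwulop → wuolmwulop, lutof → luoltof, pezot → peolzot) insert -ol- after the first vowel.
So tavob → taolvob.

taolvob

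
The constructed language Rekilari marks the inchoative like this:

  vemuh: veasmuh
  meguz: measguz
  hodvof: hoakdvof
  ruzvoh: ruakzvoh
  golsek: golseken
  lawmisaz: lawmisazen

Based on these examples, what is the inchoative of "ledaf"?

vemuh and ruzvoh both end in -h yet inflect differently (veasmuh, ruakzvoh), so the final letter is not what conditions the rule; the last vowel is.
"ledaf" has last vowel 'a'. The one such stem in the data (lawmisaz → lawmisazen) adds -en, so the same rule applies.
So ledaf → ledafen.

ledafen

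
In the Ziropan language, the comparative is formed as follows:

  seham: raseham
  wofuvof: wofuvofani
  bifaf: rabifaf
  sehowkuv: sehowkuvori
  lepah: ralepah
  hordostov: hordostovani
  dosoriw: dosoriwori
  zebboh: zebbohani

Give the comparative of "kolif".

bifaf and wofuvof both end in -f yet inflect differently (rabifaf, wofuvofani), so the final letter is not what conditions the rule; the last vowel is.
"kolif" has last vowel 'i'. The one such stem in the data (dosoriw → dosoriwori) adds -ori, so the same rule applies.
So kolif → kolifori.

kolifori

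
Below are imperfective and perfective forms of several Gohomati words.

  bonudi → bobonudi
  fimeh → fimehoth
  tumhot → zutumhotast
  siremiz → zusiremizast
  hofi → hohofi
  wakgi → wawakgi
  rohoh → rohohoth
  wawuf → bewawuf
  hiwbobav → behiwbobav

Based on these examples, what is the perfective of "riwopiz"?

"riwopiz" ends in -z. The one such stem in the data (siremiz → zusiremizast) adds zu- … -ast around the stem, so the same rule applies.
So riwopiz → zuriwopizast.

zuriwopizast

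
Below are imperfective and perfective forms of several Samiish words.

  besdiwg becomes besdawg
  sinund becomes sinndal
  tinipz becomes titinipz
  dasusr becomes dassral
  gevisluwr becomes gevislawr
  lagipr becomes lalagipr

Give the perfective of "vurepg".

"vurepg" has second-to-last letter 'p'. The stems whose second-to-last letter is 'p' (lagipr → lalagipr, tinipz → titinipz) repeat the first consonant+vowel as a prefix.
So vurepg → vuvurepg.

vuvurepg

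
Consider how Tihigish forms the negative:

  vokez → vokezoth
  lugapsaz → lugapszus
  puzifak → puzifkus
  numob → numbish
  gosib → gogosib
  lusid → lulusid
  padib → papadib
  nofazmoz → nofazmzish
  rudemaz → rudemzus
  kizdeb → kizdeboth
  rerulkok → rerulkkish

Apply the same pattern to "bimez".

"bimez" has last vowel 'e'. The stems whose last vowel is 'e' (vokez → vokezoth, kizdeb → kizdeboth) add -oth.
The other patterns: stems whose last vowel is 'a' delete the last vowel and add -us; stems whose last vowel is 'i' repeat the first consonant+vowel as a prefix; stems whose last vowel is 'o' delete the last vowel and add -ish.
So bimez → bimezoth.

bimezoth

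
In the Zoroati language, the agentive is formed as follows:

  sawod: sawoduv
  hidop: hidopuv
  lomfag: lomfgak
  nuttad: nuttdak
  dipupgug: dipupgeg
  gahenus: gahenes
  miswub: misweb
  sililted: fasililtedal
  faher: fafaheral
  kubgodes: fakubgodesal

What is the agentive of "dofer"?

sawod and nuttad both end in -d yet inflect differently (sawoduv, nuttdak), so the final letter is not what conditions the rule; the last vowel is.
"dofer" has last vowel 'e'. The stems whose last vowel is 'e' (sililted → fasililtedal, faher → fafaheral, kubgodes → fakubgodesal) add fa- … -al around the stem.
The other patterns: stems whose last vowel is 'o' add -uv; stems whose last vowel is 'a' delete the last vowel and add -ak; stems whose last vowel is 'u' change the last vowel to 'e'.
So dofer → fadoferal.

fadoferal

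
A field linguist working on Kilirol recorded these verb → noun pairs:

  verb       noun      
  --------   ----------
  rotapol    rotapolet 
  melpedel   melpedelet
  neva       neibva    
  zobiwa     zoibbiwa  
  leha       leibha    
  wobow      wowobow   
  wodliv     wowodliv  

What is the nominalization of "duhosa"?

duibhosa

rotapol and wobow both have last vowel 'o' yet inflect differently (rotapolet, wowobow), so the last vowel is not what conditions the rule; the final letter is.
"duhosa" ends in -a. The stems ending in -a (neva → neibva, zobiwa → zoibbiwa, leha → leibha) insert -ib- after the first vowel.
The other patterns: stems ending in -l add -et; stems ending in -v or -w repeat the first consonant+vowel as a prefix.
So duhosa → duibhosa.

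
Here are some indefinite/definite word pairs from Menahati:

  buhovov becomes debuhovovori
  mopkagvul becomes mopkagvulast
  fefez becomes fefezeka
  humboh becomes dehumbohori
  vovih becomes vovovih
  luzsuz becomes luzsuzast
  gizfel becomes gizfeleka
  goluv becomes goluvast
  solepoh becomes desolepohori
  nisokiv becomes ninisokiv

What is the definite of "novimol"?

"novimol" has last vowel 'o'. The stems whose last vowel is 'o' (humboh → dehumbohori, solepoh → desolepohori, buhovov → debuhovovori) add de- … -ori around the stem.
So novimol → denovimolori.

denovimolori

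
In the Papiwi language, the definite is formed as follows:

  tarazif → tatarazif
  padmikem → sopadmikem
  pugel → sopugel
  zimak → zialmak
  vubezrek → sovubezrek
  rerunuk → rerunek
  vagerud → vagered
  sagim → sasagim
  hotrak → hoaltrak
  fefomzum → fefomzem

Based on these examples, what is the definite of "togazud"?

hotrak and vubezrek both end in -k yet inflect differently (hoaltrak, sovubezrek), so the final letter is not what conditions the rule; the last vowel is.
"togazud" has last vowel 'u'. The stems whose last vowel is 'u' (fefomzum → fefomzem, rerunuk → rerunek, vagerud → vagered) change the last vowel to 'e'.
So togazud → togazed.

togazed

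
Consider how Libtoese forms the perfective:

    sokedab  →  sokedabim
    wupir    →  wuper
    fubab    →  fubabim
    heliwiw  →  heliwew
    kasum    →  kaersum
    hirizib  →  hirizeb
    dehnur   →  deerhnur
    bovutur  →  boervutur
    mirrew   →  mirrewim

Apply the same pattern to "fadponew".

fadponewim

bovutur and wupir both end in -r yet inflect differently (boervutur, wuper), so the final letter is not what conditions the rule; the last vowel is.
"fadponew" has last vowel 'e'. The one such stem in the data (mirrew → mirrewim) adds -im, so the same rule applies.
So fadponew → fadponewim.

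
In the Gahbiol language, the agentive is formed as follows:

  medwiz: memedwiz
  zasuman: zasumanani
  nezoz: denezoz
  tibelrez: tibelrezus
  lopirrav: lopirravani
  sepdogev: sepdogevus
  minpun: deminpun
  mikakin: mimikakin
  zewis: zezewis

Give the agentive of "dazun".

"dazun" has last vowel 'u'. The one such stem in the data (minpun → deminpun) adds the prefix de-, so the same rule applies.
The other patterns: stems whose last vowel is 'a' add -ani; stems whose last vowel is 'e' add -us; stems whose last vowel is 'i' repeat the first consonant+vowel as a prefix.
So dazun → dedazun.

dedazun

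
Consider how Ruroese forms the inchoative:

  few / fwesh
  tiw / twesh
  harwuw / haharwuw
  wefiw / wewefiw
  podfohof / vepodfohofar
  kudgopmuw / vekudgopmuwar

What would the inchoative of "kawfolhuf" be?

"kawfolhuf" has 3 vowels. The stems with 3 vowels (podfohof → vepodfohofar, kudgopmuw → vekudgopmuwar) add ve- … -ar around the stem.
The other patterns: stems with 1 vowel delete the last vowel and add -esh; stems with 2 vowels repeat the first consonant+vowel as a prefix.
So kawfolhuf → vekawfolhufar.

vekawfolhufar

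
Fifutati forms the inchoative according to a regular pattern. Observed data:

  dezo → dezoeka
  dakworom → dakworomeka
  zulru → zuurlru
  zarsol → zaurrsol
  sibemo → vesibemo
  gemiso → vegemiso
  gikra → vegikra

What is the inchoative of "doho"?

dohoeka

dezo and sibemo both end in -o yet inflect differently (dezoeka, vesibemo), so the final letter is not what conditions the rule; the first letter is.
"doho" begins with d-. The stems beginning with d- (dezo → dezoeka, dakworom → dakworomeka) add -eka.
The other patterns: stems beginning with z- insert -ur- after the first vowel; stems beginning with g- or s- add the prefix ve-.
So doho → dohoeka.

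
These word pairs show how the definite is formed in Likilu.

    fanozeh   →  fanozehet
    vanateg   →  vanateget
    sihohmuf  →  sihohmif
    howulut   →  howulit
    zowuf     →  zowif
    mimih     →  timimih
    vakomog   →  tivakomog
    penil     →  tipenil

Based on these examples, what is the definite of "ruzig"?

"ruzig" has last vowel 'i'. The stems whose last vowel is 'i' (mimih → timimih, penil → tipenil) add the prefix ti-.
So ruzig → tiruzig.

tiruzig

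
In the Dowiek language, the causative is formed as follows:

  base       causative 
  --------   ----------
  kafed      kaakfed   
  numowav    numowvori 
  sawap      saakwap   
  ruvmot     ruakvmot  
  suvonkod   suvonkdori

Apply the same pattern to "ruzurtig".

ruzurtgori

"ruzurtig" has 3 vowels. The stems with 3 vowels (suvonkod → suvonkdori, numowav → numowvori) delete the last vowel and add -ori.
The other pattern: stems with 2 vowels insert -ak- after the first vowel.
So ruzurtig → ruzurtgori.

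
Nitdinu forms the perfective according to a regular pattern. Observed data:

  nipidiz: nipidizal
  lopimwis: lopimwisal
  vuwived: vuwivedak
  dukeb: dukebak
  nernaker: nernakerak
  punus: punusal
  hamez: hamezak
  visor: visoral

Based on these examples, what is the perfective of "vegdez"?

vegdezak

hamez and nipidiz both end in -z yet inflect differently (hamezak, nipidizal), so the final letter is not what conditions the rule; the last vowel is.
"vegdez" has last vowel 'e'. The stems whose last vowel is 'e' (dukeb → dukebak, nernaker → nernakerak, vuwived → vuwivedak) add -ak.
So vegdez → vegdezak.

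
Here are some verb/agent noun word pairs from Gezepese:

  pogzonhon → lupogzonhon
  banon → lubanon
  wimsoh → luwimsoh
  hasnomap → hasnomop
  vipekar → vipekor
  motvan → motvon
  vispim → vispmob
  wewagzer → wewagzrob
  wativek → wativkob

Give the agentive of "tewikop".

lutewikop

"tewikop" has last vowel 'o'. The stems whose last vowel is 'o' (pogzonhon → lupogzonhon, banon → lubanon, wimsoh → luwimsoh) add the prefix lu-.
So tewikop → lutewikop.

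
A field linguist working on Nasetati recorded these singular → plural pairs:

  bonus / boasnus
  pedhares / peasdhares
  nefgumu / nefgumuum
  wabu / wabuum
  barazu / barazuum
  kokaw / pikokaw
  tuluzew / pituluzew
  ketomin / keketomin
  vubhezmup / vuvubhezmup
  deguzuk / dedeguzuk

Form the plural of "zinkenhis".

"zinkenhis" ends in -s. The stems ending in -s (bonus → boasnus, pedhares → peasdhares) insert -as- after the first vowel.
So zinkenhis → ziasnkenhis.

ziasnkenhis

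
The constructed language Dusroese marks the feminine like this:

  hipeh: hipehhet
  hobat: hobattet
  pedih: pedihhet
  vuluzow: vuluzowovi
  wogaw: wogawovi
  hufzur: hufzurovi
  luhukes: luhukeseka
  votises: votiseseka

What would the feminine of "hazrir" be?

hazrirovi

"hazrir" ends in -r. The one such stem in the data (hufzur → hufzurovi) adds -ovi, so the same rule applies.
The other patterns: stems ending in -h or -t double the final consonant and add -et; stems ending in -s add -eka.
So hazrir → hazrirovi.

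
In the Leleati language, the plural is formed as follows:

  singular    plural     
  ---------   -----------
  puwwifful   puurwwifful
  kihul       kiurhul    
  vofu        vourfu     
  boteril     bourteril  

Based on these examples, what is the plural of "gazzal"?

Every pair shown (puwwifful → puurwwifful, kihul → kiurhul, vofu → vourfu, …) follows the same rule: insert -ur- after the first vowel.
So gazzal → gaurzzal.

gaurzzal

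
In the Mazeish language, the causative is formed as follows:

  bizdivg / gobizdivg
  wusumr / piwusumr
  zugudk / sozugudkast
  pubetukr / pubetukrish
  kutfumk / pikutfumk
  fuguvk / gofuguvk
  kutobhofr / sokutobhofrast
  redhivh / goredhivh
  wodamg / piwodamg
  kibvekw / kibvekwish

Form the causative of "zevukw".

zevukwish

pubetukr and wusumr both end in -r yet inflect differently (pubetukrish, piwusumr), so the final letter is not what conditions the rule; the second-to-last letter is.
"zevukw" has second-to-last letter 'k'. The stems whose second-to-last letter is 'k' (pubetukr → pubetukrish, kibvekw → kibvekwish) add -ish.
The other patterns: stems whose second-to-last letter is 'm' add the prefix pi-; stems whose second-to-last letter is 'v' add the prefix go-; stems whose second-to-last letter is 'd' or 'f' add so- … -ast around the stem.
So zevukw → zevukwish.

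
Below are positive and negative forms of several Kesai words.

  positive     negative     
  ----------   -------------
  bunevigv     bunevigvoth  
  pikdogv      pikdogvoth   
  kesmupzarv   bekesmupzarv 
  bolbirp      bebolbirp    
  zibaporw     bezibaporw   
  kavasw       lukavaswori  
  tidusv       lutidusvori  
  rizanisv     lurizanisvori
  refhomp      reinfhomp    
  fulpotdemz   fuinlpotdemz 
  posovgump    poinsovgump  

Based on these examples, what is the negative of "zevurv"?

bunevigv and kesmupzarv both end in -v yet inflect differently (bunevigvoth, bekesmupzarv), so the final letter is not what conditions the rule; the second-to-last letter is.
"zevurv" has second-to-last letter 'r'. The stems whose second-to-last letter is 'r' (kesmupzarv → bekesmupzarv, bolbirp → bebolbirp, zibaporw → bezibaporw) add the prefix be-.
The other patterns: stems whose second-to-last letter is 'g' add -oth; stems whose second-to-last letter is 's' add lu- … -ori around the stem; stems whose second-to-last letter is 'm' insert -in- after the first vowel.
So zevurv → bezevurv.

bezevurv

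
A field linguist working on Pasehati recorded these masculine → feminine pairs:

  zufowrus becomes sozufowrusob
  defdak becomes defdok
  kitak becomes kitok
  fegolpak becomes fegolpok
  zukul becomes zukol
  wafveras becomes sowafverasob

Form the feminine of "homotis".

sohomotisob

wafveras and fegolpak both have last vowel 'a' yet inflect differently (sowafverasob, fegolpok), so the last vowel is not what conditions the rule; the final letter is.
"homotis" ends in -s. The stems ending in -s (wafveras → sowafverasob, zufowrus → sozufowrusob) add so- … -ob around the stem.
The other pattern: stems ending in -k or -l change the last vowel to 'o'.
So homotis → sohomotisob.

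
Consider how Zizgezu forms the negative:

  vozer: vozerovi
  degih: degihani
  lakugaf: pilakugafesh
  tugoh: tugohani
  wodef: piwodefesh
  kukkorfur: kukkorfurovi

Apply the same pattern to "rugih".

rugihani

vozer and wodef both have last vowel 'e' yet inflect differently (vozerovi, piwodefesh), so the last vowel is not what conditions the rule; the final letter is.
"rugih" ends in -h. The stems ending in -h (tugoh → tugohani, degih → degihani) add -ani.
So rugih → rugihani.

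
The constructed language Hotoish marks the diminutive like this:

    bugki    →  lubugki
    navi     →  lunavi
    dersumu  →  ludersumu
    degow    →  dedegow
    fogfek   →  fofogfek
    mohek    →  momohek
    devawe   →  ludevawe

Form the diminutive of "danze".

ludanze

fogfek and devawe both have last vowel 'e' yet inflect differently (fofogfek, ludevawe), so the last vowel is not what conditions the rule; whether the stem ends in a vowel or a consonant is.
"danze" ends in a vowel. The stems ending in a vowel (navi → lunavi, bugki → lubugki, devawe → ludevawe) add the prefix lu-.
The other pattern: stems ending in a consonant repeat the first consonant+vowel as a prefix.
So danze → ludanze.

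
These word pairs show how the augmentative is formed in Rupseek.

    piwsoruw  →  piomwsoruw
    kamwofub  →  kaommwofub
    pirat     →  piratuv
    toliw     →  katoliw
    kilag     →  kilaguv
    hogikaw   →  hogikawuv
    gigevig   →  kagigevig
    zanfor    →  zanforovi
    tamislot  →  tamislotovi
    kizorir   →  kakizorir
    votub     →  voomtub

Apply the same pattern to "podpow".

podpowovi

hogikaw and piwsoruw both end in -w yet inflect differently (hogikawuv, piomwsoruw), so the final letter is not what conditions the rule; the last vowel is.
"podpow" has last vowel 'o'. The stems whose last vowel is 'o' (tamislot → tamislotovi, zanfor → zanforovi) add -ovi.
So podpow → podpowovi.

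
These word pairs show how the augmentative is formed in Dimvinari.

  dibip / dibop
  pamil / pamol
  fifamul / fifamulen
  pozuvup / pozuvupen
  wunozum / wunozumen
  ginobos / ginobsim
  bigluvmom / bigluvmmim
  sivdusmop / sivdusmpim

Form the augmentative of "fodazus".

fodazusen

pamil and fifamul both end in -l yet inflect differently (pamol, fifamulen), so the final letter is not what conditions the rule; the last vowel is.
"fodazus" has last vowel 'u'. The stems whose last vowel is 'u' (fifamul → fifamulen, pozuvup → pozuvupen, wunozum → wunozumen) add -en.
The other patterns: stems whose last vowel is 'i' change the last vowel to 'o'; stems whose last vowel is 'o' delete the last vowel and add -im.
So fodazus → fodazusen.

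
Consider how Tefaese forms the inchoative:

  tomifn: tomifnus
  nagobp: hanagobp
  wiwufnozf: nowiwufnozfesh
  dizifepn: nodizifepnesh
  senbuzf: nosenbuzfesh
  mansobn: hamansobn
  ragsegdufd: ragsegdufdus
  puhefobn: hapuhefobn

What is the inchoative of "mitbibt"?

hamitbibt

"mitbibt" has second-to-last letter 'b'. The stems whose second-to-last letter is 'b' (nagobp → hanagobp, mansobn → hamansobn, puhefobn → hapuhefobn) add the prefix ha-.
So mitbibt → hamitbibt.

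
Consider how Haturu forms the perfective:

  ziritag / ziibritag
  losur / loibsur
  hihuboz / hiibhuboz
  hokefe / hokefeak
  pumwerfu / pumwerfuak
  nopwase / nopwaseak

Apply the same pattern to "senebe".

senebeak

losur and pumwerfu both have last vowel 'u' yet inflect differently (loibsur, pumwerfuak), so the last vowel is not what conditions the rule; whether the stem ends in a vowel or a consonant is.
"senebe" ends in a vowel. The stems ending in a vowel (hokefe → hokefeak, pumwerfu → pumwerfuak, nopwase → nopwaseak) add -ak.
So senebe → senebeak.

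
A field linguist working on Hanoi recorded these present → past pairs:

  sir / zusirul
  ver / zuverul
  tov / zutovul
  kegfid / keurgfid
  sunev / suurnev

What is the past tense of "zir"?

zuzirul

"zir" has 1 vowel. The stems with 1 vowel (sir → zusirul, ver → zuverul, tov → zutovul) add zu- … -ul around the stem.
The other pattern: stems with 2 vowels insert -ur- after the first vowel.
So zir → zuzirul.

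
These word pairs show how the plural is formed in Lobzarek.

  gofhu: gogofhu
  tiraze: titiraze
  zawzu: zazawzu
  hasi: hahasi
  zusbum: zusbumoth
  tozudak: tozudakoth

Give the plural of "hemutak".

hemutakoth

gofhu and zusbum both have last vowel 'u' yet inflect differently (gogofhu, zusbumoth), so the last vowel is not what conditions the rule; whether the stem ends in a vowel or a consonant is.
"hemutak" ends in a consonant. The stems ending in a consonant (zusbum → zusbumoth, tozudak → tozudakoth) add -oth.
So hemutak → hemutakoth.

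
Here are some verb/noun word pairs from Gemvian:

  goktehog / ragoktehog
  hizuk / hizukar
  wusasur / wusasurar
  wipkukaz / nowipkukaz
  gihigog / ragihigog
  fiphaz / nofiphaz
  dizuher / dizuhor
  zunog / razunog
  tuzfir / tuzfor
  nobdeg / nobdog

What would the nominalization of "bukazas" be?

zunog and nobdeg both end in -g yet inflect differently (razunog, nobdog), so the final letter is not what conditions the rule; the last vowel is.
"bukazas" has last vowel 'a'. The stems whose last vowel is 'a' (fiphaz → nofiphaz, wipkukaz → nowipkukaz) add the prefix no-.
So bukazas → nobukazas.

nobukazas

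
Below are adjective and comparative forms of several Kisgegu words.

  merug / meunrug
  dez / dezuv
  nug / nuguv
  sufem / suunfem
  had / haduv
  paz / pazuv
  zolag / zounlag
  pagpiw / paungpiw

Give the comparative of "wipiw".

"wipiw" has 2 vowels. The stems with 2 vowels (pagpiw → paungpiw, zolag → zounlag, merug → meunrug) insert -un- after the first vowel.
The other pattern: stems with 1 vowel add -uv.
So wipiw → wiunpiw.

wiunpiw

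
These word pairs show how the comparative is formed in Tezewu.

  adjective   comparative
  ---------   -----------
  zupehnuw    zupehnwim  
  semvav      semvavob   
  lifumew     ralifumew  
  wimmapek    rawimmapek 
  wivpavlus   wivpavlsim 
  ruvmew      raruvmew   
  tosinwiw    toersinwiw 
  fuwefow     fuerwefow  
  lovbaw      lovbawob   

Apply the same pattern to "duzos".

lovbaw and lifumew both end in -w yet inflect differently (lovbawob, ralifumew), so the final letter is not what conditions the rule; the last vowel is.
"duzos" has last vowel 'o'. The one such stem in the data (fuwefow → fuerwefow) inserts -er- after the first vowel (as does tosinwiw), so the same rule applies.
So duzos → duerzos.

duerzos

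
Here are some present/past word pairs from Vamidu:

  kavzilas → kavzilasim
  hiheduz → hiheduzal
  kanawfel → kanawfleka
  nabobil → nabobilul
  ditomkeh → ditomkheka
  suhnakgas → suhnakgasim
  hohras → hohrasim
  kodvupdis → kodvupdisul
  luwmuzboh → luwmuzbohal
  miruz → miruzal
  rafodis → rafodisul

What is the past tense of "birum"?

birumal

kanawfel and nabobil both end in -l yet inflect differently (kanawfleka, nabobilul), so the final letter is not what conditions the rule; the last vowel is.
"birum" has last vowel 'u'. The stems whose last vowel is 'u' (miruz → miruzal, hiheduz → hiheduzal) add -al.
The other patterns: stems whose last vowel is 'e' delete the last vowel and add -eka; stems whose last vowel is 'a' add -im; stems whose last vowel is 'i' add -ul.
So birum → birumal.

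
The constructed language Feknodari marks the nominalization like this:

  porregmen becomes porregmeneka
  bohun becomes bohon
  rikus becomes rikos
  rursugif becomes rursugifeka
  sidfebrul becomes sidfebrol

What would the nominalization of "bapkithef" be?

bohun and porregmen both end in -n yet inflect differently (bohon, porregmeneka), so the final letter is not what conditions the rule; the last vowel is.
"bapkithef" has last vowel 'e'. The one such stem in the data (porregmen → porregmeneka) adds -eka, so the same rule applies.
So bapkithef → bapkithefeka.

bapkithefeka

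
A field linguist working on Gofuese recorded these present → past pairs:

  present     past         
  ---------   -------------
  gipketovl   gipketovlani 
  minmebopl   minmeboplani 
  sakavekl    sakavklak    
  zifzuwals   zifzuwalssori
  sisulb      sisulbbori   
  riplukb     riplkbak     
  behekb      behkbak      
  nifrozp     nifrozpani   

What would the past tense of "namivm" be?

sisulb and behekb both end in -b yet inflect differently (sisulbbori, behkbak), so the final letter is not what conditions the rule; the second-to-last letter is.
"namivm" has second-to-last letter 'v'. The one such stem in the data (gipketovl → gipketovlani) adds -ani, so the same rule applies.
The other patterns: stems whose second-to-last letter is 'l' double the final consonant and add -ori; stems whose second-to-last letter is 'k' delete the last vowel and add -ak.
So namivm → namivmani.

namivmani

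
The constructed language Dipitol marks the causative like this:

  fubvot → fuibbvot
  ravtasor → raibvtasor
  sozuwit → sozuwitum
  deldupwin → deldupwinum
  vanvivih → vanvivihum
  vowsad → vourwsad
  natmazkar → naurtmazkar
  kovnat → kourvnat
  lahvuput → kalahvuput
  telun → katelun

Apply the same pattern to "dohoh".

fubvot and sozuwit both end in -t yet inflect differently (fuibbvot, sozuwitum), so the final letter is not what conditions the rule; the last vowel is.
"dohoh" has last vowel 'o'. The stems whose last vowel is 'o' (fubvot → fuibbvot, ravtasor → raibvtasor) insert -ib- after the first vowel.
The other patterns: stems whose last vowel is 'i' add -um; stems whose last vowel is 'a' insert -ur- after the first vowel; stems whose last vowel is 'u' add the prefix ka-.
So dohoh → doibhoh.

doibhoh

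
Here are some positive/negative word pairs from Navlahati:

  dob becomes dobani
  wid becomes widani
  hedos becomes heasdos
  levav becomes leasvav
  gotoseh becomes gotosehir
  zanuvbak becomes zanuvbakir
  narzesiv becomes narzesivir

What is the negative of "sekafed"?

levav and narzesiv both end in -v yet inflect differently (leasvav, narzesivir), so the final letter is not what conditions the rule; the number of vowels is.
"sekafed" has 3 vowels. The stems with 3 vowels (gotoseh → gotosehir, zanuvbak → zanuvbakir, narzesiv → narzesivir) add -ir.
The other patterns: stems with 1 vowel add -ani; stems with 2 vowels insert -as- after the first vowel.
So sekafed → sekafedir.

sekafedir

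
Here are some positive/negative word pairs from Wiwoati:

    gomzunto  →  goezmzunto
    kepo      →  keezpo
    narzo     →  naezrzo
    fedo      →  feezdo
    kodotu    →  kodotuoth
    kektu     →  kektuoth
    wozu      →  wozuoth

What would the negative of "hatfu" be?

hatfuoth

kepo and kodotu both begin with k- yet inflect differently (keezpo, kodotuoth), so the first letter is not what conditions the rule; the final letter is.
"hatfu" ends in -u. The stems ending in -u (kodotu → kodotuoth, kektu → kektuoth, wozu → wozuoth) add -oth.
The other pattern: stems ending in -o insert -ez- after the first vowel.
So hatfu → hatfuoth.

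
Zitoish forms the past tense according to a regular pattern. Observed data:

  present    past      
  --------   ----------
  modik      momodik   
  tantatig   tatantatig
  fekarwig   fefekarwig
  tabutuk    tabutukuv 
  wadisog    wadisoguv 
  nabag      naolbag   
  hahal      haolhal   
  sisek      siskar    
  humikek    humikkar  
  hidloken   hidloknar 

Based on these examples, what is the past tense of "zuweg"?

zuwgar

modik and tabutuk both end in -k yet inflect differently (momodik, tabutukuv), so the final letter is not what conditions the rule; the last vowel is.
"zuweg" has last vowel 'e'. The stems whose last vowel is 'e' (sisek → siskar, humikek → humikkar, hidloken → hidloknar) delete the last vowel and add -ar.
So zuweg → zuwgar.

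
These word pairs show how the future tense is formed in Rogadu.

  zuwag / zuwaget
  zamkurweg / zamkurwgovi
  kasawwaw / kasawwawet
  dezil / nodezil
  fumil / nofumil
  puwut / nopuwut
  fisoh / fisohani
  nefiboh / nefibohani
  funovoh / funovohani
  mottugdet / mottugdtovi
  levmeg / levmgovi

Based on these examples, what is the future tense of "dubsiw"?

nodubsiw

zamkurweg and zuwag both end in -g yet inflect differently (zamkurwgovi, zuwaget), so the final letter is not what conditions the rule; the last vowel is.
"dubsiw" has last vowel 'i'. The stems whose last vowel is 'i' (dezil → nodezil, fumil → nofumil) add the prefix no-.
So dubsiw → nodubsiw.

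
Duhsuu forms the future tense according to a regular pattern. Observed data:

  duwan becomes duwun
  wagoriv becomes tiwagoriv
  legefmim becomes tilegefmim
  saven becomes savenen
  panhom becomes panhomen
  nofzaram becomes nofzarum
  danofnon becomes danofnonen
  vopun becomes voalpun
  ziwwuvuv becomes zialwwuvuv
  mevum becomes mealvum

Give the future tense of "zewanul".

legefmim and nofzaram both end in -m yet inflect differently (tilegefmim, nofzarum), so the final letter is not what conditions the rule; the last vowel is.
"zewanul" has last vowel 'u'. The stems whose last vowel is 'u' (mevum → mealvum, vopun → voalpun, ziwwuvuv → zialwwuvuv) insert -al- after the first vowel.
The other patterns: stems whose last vowel is 'i' add the prefix ti-; stems whose last vowel is 'a' change the last vowel to 'u'; stems whose last vowel is 'e' or 'o' add -en.
So zewanul → zealwanul.

zealwanul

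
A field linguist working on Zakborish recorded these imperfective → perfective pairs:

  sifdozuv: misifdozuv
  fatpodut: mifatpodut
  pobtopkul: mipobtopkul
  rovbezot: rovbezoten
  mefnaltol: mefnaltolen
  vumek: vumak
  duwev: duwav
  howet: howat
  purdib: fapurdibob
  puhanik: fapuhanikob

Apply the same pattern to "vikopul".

mivikopul

"vikopul" has last vowel 'u'. The stems whose last vowel is 'u' (sifdozuv → misifdozuv, fatpodut → mifatpodut, pobtopkul → mipobtopkul) add the prefix mi-.
The other patterns: stems whose last vowel is 'o' add -en; stems whose last vowel is 'e' change the last vowel to 'a'; stems whose last vowel is 'i' add fa- … -ob around the stem.
So vikopul → mivikopul.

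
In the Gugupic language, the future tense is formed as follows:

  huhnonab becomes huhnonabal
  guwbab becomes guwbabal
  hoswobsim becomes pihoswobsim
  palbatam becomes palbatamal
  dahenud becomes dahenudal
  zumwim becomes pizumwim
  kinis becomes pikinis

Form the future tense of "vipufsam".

zumwim and palbatam both end in -m yet inflect differently (pizumwim, palbatamal), so the final letter is not what conditions the rule; the last vowel is.
"vipufsam" has last vowel 'a'. The stems whose last vowel is 'a' (huhnonab → huhnonabal, guwbab → guwbabal, palbatam → palbatamal) add -al.
So vipufsam → vipufsamal.

vipufsamal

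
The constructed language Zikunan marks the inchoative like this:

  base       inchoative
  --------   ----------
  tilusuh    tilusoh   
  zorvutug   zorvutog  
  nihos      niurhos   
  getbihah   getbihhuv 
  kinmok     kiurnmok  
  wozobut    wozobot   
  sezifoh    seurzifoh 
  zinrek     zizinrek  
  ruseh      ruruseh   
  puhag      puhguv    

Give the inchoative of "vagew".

vavagew

sezifoh and tilusuh both end in -h yet inflect differently (seurzifoh, tilusoh), so the final letter is not what conditions the rule; the last vowel is.
"vagew" has last vowel 'e'. The stems whose last vowel is 'e' (zinrek → zizinrek, ruseh → ruruseh) repeat the first consonant+vowel as a prefix.
So vagew → vavagew.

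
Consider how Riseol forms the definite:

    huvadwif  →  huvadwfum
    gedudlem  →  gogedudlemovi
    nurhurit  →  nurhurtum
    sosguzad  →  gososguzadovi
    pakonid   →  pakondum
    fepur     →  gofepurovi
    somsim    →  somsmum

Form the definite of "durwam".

somsim and gedudlem both end in -m yet inflect differently (somsmum, gogedudlemovi), so the final letter is not what conditions the rule; the last vowel is.
"durwam" has last vowel 'a'. The one such stem in the data (sosguzad → gososguzadovi) adds go- … -ovi around the stem, so the same rule applies.
The other pattern: stems whose last vowel is 'i' delete the last vowel and add -um.
So durwam → godurwamovi.

godurwamovi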